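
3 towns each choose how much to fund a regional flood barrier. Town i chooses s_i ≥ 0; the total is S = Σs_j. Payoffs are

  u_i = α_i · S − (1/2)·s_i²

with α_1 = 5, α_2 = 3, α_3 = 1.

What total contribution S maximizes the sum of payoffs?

Planner FOC: ∂(Σu_j)/∂s_i = (Σα_j) − s_i = 0, so s_i^SO = Σα_j = 9 for every i; S^SO = 27.

27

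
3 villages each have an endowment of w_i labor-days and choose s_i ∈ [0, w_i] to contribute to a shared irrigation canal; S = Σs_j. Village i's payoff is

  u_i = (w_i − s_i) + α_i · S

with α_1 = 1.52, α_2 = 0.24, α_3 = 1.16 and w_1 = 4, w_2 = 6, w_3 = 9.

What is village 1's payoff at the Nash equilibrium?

19.76

∂u_i/∂s_i = α_i − 1, so village i contributes w_i if α_i > 1, else 0.
α_i > 1 for i ∈ {1, 3}; NE contributions (4, 0, 9), S = 13.
u_1 = (4 − 4) + 1.52·13 = 19.76.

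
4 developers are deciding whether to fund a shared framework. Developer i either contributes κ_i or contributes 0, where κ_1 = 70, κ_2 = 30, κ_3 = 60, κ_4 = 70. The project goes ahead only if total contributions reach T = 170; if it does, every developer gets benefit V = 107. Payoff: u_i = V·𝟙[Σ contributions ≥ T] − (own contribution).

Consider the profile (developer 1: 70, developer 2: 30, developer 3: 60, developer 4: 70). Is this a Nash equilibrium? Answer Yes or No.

Total = 230 ≥ 170: provided.
Developer 1 (pledges 70, payoff 37): dropping to 0 → total 160, payoff 0. No gain.
Developer 2 (pledges 30, payoff 77): dropping to 0 → total 200, payoff 107. Profitable deviation.

No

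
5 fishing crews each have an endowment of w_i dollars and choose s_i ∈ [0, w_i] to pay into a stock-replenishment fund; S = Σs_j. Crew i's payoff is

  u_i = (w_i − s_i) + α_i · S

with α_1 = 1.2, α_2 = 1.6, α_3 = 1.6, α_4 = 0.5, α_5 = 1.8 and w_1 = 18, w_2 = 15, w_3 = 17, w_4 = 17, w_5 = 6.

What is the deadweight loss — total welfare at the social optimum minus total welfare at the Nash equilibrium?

∂u_i/∂s_i = α_i − 1, so crew i contributes w_i if α_i > 1, else 0.
α_i > 1 for i ∈ {1, 2, 3, 5}; NE contributions (18, 15, 17, 0, 6), S = 56.
W^NE = Σw_i − S^NE + (Σα_i)·S^NE = 73 + 5.7·56 = 392.2.
Planner: ∂(Σu_j)/∂s_i = Σα_j − 1 = 5.7 > 0, so everyone contributes w_i; S^SO = 73, W^SO = 73 + 5.7·73 = 489.1.
Deadweight loss = 96.9.

96.9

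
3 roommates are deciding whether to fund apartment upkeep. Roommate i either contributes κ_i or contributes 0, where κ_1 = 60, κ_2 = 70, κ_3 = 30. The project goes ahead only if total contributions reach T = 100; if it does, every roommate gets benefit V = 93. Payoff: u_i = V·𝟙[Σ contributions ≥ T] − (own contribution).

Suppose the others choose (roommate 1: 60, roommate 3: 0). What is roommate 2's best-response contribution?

Others' total = 60. Contributing 70 brings total to 130 ≥ 100: gain V − κ_2 = 23.
Best response: 70.

70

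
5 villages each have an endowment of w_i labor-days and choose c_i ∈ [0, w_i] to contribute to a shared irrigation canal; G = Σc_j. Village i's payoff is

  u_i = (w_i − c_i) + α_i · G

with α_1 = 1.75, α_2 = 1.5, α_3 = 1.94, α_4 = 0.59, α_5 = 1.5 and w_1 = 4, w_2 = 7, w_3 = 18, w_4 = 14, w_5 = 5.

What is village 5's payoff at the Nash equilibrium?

∂u_i/∂c_i = α_i − 1, so village i contributes w_i if α_i > 1, else 0.
α_i > 1 for i ∈ {1, 2, 3, 5}; NE contributions (4, 7, 18, 0, 5), G = 34.
u_5 = (5 − 5) + 1.5·34 = 51.

51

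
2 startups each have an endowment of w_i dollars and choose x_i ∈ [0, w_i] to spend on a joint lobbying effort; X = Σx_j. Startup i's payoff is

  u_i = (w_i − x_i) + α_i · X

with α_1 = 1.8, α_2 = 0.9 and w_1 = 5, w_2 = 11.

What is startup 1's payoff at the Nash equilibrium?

∂u_i/∂x_i = α_i − 1, so startup i contributes w_i if α_i > 1, else 0.
α_i > 1 for i ∈ {1}; NE contributions (5, 0), X = 5.
u_1 = (5 − 5) + 1.8·5 = 9.

9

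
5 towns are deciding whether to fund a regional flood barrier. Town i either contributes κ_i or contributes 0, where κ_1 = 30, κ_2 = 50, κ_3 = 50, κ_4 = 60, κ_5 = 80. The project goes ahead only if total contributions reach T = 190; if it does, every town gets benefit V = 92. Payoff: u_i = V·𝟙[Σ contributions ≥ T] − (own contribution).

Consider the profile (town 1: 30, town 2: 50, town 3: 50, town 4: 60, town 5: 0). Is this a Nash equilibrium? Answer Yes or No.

Total = 190 ≥ 190: provided.
Town 1 (pledges 30, payoff 62): dropping to 0 → total 160, payoff 0. No gain.
Town 2 (pledges 50, payoff 42): dropping to 0 → total 140, payoff 0. No gain.
Town 3 (pledges 50, payoff 42): dropping to 0 → total 140, payoff 0. No gain.
Town 4 (pledges 60, payoff 32): dropping to 0 → total 130, payoff 0. No gain.
Town 5 (pledges 0, payoff 92): pledging 80 → total 270, payoff 12. No gain.

Yes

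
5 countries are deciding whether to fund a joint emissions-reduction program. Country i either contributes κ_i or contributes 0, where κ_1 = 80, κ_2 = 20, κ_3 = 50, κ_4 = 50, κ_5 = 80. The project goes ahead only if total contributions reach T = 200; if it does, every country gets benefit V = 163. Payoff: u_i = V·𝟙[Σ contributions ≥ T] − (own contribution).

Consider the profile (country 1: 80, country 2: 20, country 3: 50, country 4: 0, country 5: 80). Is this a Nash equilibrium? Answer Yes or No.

No

Total = 230 ≥ 200: provided.
Country 1 (pledges 80, payoff 83): dropping to 0 → total 150, payoff 0. No gain.
Country 2 (pledges 20, payoff 143): dropping to 0 → total 210, payoff 163. Profitable deviation.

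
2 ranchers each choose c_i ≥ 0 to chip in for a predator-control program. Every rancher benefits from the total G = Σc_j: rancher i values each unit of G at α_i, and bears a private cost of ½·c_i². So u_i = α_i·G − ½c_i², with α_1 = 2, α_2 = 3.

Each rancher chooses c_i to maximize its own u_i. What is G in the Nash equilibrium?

Rancher i's FOC: ∂u_i/∂c_i = α_i − c_i = 0, so c_i* = α_i.
NE contributions = (2, 3); G = 5.

5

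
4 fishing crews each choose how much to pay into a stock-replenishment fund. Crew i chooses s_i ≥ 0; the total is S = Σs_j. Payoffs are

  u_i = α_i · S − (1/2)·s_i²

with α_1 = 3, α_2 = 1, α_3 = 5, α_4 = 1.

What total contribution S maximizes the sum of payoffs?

40

Planner FOC: ∂(Σu_j)/∂s_i = (Σα_j) − s_i = 0, so s_i^SO = Σα_j = 10 for every i; S^SO = 40.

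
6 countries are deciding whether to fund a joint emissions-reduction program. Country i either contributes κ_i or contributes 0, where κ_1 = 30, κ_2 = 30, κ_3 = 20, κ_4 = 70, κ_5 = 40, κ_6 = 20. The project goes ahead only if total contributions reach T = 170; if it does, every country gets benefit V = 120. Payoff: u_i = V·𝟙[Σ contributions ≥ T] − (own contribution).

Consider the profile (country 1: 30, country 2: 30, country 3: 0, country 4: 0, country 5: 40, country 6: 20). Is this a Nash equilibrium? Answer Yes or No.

No

Total = 120 < 170: not provided.
Country 1 (pledges 30, payoff -30): dropping to 0 → total 90, payoff 0. Profitable deviation.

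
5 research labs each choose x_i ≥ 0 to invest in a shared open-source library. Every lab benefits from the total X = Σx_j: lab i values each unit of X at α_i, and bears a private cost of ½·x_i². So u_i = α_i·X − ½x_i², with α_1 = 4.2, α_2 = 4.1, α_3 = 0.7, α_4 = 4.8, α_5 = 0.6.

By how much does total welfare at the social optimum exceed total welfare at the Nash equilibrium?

Lab i's FOC: ∂u_i/∂x_i = α_i − x_i = 0, so x_i* = α_i.
NE contributions = (4.2, 4.1, 0.7, 4.8, 0.6); X = 14.4.
W^NE = (Σα)·X − ½Σα_i² = 14.4² − ½·58.34 = 178.19.
Planner sets x_i = Σα_j = 14.4 for every i, so X^SO = 5·14.4 = 72.
W^SO = (Σα)·X^SO − ½·5·(Σα)² = (5/2)·14.4² = 518.4.
Deadweight loss = W^SO − W^NE = 340.21.

340.21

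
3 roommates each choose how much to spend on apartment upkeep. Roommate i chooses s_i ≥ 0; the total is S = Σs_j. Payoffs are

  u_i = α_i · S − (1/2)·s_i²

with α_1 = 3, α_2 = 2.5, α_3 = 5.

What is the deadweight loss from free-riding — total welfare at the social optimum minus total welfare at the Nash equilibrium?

75.25

Roommate i's FOC: ∂u_i/∂s_i = α_i − s_i = 0, so s_i* = α_i.
NE contributions = (3, 2.5, 5); S = 10.5.
W^NE = (Σα)·S − ½Σα_i² = 10.5² − ½·40.25 = 90.125.
Planner sets s_i = Σα_j = 10.5 for every i, so S^SO = 3·10.5 = 31.5.
W^SO = (Σα)·S^SO − ½·3·(Σα)² = (3/2)·10.5² = 165.375.
Deadweight loss = W^SO − W^NE = 75.25.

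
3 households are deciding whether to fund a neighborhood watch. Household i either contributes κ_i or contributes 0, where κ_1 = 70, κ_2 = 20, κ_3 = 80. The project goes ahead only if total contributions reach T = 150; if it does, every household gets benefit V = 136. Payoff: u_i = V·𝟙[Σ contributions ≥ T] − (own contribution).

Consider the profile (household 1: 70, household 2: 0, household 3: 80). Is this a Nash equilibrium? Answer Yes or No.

Total = 150 ≥ 150: provided.
Household 1 (pledges 70, payoff 66): dropping to 0 → total 80, payoff 0. No gain.
Household 2 (pledges 0, payoff 136): pledging 20 → total 170, payoff 116. No gain.
Household 3 (pledges 80, payoff 56): dropping to 0 → total 70, payoff 0. No gain.

Yes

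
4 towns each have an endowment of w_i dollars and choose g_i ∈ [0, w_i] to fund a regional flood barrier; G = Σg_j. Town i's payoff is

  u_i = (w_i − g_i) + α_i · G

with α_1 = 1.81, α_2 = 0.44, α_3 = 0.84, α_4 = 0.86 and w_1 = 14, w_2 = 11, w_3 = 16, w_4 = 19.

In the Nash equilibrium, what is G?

14

∂u_i/∂g_i = α_i − 1, so town i contributes w_i if α_i > 1, else 0.
α_i > 1 for i ∈ {1}; NE contributions (14, 0, 0, 0), G = 14.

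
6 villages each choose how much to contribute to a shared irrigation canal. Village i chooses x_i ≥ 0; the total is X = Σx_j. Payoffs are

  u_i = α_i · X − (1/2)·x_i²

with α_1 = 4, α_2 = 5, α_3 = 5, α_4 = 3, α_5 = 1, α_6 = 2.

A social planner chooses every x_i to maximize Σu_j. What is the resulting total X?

Planner FOC: ∂(Σu_j)/∂x_i = (Σα_j) − x_i = 0, so x_i^SO = Σα_j = 20 for every i; X^SO = 120.

120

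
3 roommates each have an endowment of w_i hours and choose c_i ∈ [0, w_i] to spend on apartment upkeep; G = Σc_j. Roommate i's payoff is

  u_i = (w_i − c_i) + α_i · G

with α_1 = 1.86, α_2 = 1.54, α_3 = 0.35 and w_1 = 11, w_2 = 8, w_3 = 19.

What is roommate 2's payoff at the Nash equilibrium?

29.26

∂u_i/∂c_i = α_i − 1, so roommate i contributes w_i if α_i > 1, else 0.
α_i > 1 for i ∈ {1, 2}; NE contributions (11, 8, 0), G = 19.
u_2 = (8 − 8) + 1.54·19 = 29.26.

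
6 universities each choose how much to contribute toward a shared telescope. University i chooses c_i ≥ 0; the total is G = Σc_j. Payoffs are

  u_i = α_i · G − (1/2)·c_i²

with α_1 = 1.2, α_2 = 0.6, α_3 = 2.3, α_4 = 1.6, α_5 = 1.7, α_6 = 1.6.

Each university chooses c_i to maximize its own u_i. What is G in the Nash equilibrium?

University i's FOC: ∂u_i/∂c_i = α_i − c_i = 0, so c_i* = α_i.
NE contributions = (1.2, 0.6, 2.3, 1.6, 1.7, 1.6); G = 9.

9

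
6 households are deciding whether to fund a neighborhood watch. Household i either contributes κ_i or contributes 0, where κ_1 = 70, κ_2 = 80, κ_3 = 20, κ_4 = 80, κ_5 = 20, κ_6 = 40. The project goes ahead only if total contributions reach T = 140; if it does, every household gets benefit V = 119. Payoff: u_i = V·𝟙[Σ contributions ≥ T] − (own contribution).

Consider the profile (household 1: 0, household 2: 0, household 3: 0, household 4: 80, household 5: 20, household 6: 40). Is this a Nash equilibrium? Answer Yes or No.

Total = 140 ≥ 140: provided.
Household 1 (pledges 0, payoff 119): pledging 70 → total 210, payoff 49. No gain.
Household 2 (pledges 0, payoff 119): pledging 80 → total 220, payoff 39. No gain.
Household 3 (pledges 0, payoff 119): pledging 20 → total 160, payoff 99. No gain.
Household 4 (pledges 80, payoff 39): dropping to 0 → total 60, payoff 0. No gain.
Household 5 (pledges 20, payoff 99): dropping to 0 → total 120, payoff 0. No gain.
Household 6 (pledges 40, payoff 79): dropping to 0 → total 100, payoff 0. No gain.

Yes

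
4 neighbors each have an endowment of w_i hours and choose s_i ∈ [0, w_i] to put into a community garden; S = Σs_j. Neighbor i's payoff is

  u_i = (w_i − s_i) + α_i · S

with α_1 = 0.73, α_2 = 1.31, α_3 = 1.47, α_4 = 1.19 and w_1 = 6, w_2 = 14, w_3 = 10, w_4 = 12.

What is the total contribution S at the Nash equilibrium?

36

∂u_i/∂s_i = α_i − 1, so neighbor i contributes w_i if α_i > 1, else 0.
α_i > 1 for i ∈ {2, 3, 4}; NE contributions (0, 14, 10, 12), S = 36.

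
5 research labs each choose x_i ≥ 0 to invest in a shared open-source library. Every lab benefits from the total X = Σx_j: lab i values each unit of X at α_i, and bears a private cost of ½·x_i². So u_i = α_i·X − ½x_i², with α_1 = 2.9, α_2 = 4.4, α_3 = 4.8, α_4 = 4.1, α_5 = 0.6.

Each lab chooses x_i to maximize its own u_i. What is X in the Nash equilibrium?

Lab i's FOC: ∂u_i/∂x_i = α_i − x_i = 0, so x_i* = α_i.
NE contributions = (2.9, 4.4, 4.8, 4.1, 0.6); X = 16.8.

16.8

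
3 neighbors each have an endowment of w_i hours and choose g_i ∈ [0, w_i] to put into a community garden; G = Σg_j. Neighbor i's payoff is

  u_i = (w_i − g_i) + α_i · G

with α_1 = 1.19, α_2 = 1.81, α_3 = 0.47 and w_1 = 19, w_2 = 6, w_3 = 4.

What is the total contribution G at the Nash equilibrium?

25

∂u_i/∂g_i = α_i − 1, so neighbor i contributes w_i if α_i > 1, else 0.
α_i > 1 for i ∈ {1, 2}; NE contributions (19, 6, 0), G = 25.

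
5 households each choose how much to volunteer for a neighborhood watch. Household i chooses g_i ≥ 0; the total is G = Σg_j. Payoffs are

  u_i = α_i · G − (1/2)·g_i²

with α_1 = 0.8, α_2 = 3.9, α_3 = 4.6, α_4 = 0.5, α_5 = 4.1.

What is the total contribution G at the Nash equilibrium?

Household i's FOC: ∂u_i/∂g_i = α_i − g_i = 0, so g_i* = α_i.
NE contributions = (0.8, 3.9, 4.6, 0.5, 4.1); G = 13.9.

13.9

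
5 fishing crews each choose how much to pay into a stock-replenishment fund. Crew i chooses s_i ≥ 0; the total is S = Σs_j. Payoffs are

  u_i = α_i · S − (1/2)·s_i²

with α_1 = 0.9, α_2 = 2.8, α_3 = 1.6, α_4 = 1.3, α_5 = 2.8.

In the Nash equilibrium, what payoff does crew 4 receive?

Crew i's FOC: ∂u_i/∂s_i = α_i − s_i = 0, so s_i* = α_i.
NE contributions = (0.9, 2.8, 1.6, 1.3, 2.8); S = 9.4.
u_4 = α_4·S − ½·(s_4)² = 1.3·9.4 − ½·1.3² = 11.375.

11.375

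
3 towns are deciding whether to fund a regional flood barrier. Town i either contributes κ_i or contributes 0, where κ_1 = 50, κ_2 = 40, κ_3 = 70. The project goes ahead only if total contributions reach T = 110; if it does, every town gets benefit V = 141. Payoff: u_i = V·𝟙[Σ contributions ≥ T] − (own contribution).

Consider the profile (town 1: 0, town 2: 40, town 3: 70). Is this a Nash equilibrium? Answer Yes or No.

Yes

Total = 110 ≥ 110: provided.
Town 1 (pledges 0, payoff 141): pledging 50 → total 160, payoff 91. No gain.
Town 2 (pledges 40, payoff 101): dropping to 0 → total 70, payoff 0. No gain.
Town 3 (pledges 70, payoff 71): dropping to 0 → total 40, payoff 0. No gain.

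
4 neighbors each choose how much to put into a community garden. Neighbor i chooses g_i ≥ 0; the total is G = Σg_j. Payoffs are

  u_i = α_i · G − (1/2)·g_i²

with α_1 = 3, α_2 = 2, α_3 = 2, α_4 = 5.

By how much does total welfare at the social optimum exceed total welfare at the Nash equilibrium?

Neighbor i's FOC: ∂u_i/∂g_i = α_i − g_i = 0, so g_i* = α_i.
NE contributions = (3, 2, 2, 5); G = 12.
W^NE = (Σα)·G − ½Σα_i² = 12² − ½·42 = 123.
Planner sets g_i = Σα_j = 12 for every i, so G^SO = 4·12 = 48.
W^SO = (Σα)·G^SO − ½·4·(Σα)² = (4/2)·12² = 288.
Deadweight loss = W^SO − W^NE = 165.

165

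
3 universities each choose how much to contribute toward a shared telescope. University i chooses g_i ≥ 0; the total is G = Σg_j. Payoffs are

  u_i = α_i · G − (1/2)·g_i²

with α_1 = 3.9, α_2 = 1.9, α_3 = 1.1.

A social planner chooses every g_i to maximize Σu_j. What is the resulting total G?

Planner FOC: ∂(Σu_j)/∂g_i = (Σα_j) − g_i = 0, so g_i^SO = Σα_j = 6.9 for every i; G^SO = 20.7.

20.7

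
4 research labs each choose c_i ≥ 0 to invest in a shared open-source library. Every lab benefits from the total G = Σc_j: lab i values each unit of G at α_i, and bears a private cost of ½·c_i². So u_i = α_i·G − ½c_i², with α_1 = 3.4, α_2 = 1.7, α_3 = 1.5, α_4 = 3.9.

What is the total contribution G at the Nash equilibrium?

Lab i's FOC: ∂u_i/∂c_i = α_i − c_i = 0, so c_i* = α_i.
NE contributions = (3.4, 1.7, 1.5, 3.9); G = 10.5.

10.5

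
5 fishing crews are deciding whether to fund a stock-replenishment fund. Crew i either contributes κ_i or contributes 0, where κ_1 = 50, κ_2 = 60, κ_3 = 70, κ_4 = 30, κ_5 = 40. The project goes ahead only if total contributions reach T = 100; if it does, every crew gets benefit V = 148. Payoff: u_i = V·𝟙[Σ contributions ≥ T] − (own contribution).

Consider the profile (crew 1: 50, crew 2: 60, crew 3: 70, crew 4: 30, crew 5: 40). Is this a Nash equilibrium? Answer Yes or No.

No

Total = 250 ≥ 100: provided.
Crew 1 (pledges 50, payoff 98): dropping to 0 → total 200, payoff 148. Profitable deviation.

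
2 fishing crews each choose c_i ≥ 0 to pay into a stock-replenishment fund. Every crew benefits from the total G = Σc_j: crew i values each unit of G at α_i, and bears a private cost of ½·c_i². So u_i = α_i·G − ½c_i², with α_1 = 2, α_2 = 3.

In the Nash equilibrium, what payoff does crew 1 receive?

Crew i's FOC: ∂u_i/∂c_i = α_i − c_i = 0, so c_i* = α_i.
NE contributions = (2, 3); G = 5.
u_1 = α_1·G − ½·(c_1)² = 2·5 − ½·2² = 8.

8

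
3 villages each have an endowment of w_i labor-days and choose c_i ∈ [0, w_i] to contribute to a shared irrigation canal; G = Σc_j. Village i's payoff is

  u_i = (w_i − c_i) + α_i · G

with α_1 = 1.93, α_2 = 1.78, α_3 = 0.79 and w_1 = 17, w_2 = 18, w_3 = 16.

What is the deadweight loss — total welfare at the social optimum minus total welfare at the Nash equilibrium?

56

∂u_i/∂c_i = α_i − 1, so village i contributes w_i if α_i > 1, else 0.
α_i > 1 for i ∈ {1, 2}; NE contributions (17, 18, 0), G = 35.
W^NE = Σw_i − G^NE + (Σα_i)·G^NE = 51 + 3.5·35 = 173.5.
Planner: ∂(Σu_j)/∂c_i = Σα_j − 1 = 3.5 > 0, so everyone contributes w_i; G^SO = 51, W^SO = 51 + 3.5·51 = 229.5.
Deadweight loss = 56.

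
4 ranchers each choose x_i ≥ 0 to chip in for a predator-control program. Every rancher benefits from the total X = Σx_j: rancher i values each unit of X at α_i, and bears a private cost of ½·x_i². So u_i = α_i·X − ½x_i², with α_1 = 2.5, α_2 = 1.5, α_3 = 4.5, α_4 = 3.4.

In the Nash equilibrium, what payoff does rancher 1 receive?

26.625

Rancher i's FOC: ∂u_i/∂x_i = α_i − x_i = 0, so x_i* = α_i.
NE contributions = (2.5, 1.5, 4.5, 3.4); X = 11.9.
u_1 = α_1·X − ½·(x_1)² = 2.5·11.9 − ½·2.5² = 26.625.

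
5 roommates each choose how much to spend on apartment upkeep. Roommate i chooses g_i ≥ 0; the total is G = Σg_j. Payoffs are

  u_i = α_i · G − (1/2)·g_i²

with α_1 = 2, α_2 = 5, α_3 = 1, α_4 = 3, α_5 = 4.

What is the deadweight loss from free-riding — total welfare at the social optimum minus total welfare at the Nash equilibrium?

365

Roommate i's FOC: ∂u_i/∂g_i = α_i − g_i = 0, so g_i* = α_i.
NE contributions = (2, 5, 1, 3, 4); G = 15.
W^NE = (Σα)·G − ½Σα_i² = 15² − ½·55 = 197.5.
Planner sets g_i = Σα_j = 15 for every i, so G^SO = 5·15 = 75.
W^SO = (Σα)·G^SO − ½·5·(Σα)² = (5/2)·15² = 562.5.
Deadweight loss = W^SO − W^NE = 365.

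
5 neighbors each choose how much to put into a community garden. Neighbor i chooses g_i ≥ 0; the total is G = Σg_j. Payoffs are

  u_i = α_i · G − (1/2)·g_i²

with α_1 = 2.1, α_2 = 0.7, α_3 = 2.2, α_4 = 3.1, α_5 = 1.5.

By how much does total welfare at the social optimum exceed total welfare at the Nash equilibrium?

149.04

Neighbor i's FOC: ∂u_i/∂g_i = α_i − g_i = 0, so g_i* = α_i.
NE contributions = (2.1, 0.7, 2.2, 3.1, 1.5); G = 9.6.
W^NE = (Σα)·G − ½Σα_i² = 9.6² − ½·21.6 = 81.36.
Planner sets g_i = Σα_j = 9.6 for every i, so G^SO = 5·9.6 = 48.
W^SO = (Σα)·G^SO − ½·5·(Σα)² = (5/2)·9.6² = 230.4.
Deadweight loss = W^SO − W^NE = 149.04.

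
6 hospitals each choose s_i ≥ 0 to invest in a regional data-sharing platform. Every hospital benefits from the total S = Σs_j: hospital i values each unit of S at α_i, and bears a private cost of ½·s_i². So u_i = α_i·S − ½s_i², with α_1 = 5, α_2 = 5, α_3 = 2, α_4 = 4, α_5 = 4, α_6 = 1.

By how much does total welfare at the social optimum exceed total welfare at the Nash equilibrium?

925.5

Hospital i's FOC: ∂u_i/∂s_i = α_i − s_i = 0, so s_i* = α_i.
NE contributions = (5, 5, 2, 4, 4, 1); S = 21.
W^NE = (Σα)·S − ½Σα_i² = 21² − ½·87 = 397.5.
Planner sets s_i = Σα_j = 21 for every i, so S^SO = 6·21 = 126.
W^SO = (Σα)·S^SO − ½·6·(Σα)² = (6/2)·21² = 1323.
Deadweight loss = W^SO − W^NE = 925.5.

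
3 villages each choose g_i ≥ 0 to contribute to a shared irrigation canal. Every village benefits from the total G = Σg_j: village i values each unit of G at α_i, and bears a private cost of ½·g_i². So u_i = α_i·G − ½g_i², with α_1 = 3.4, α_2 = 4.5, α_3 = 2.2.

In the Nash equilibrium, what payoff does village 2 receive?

35.325

Village i's FOC: ∂u_i/∂g_i = α_i − g_i = 0, so g_i* = α_i.
NE contributions = (3.4, 4.5, 2.2); G = 10.1.
u_2 = α_2·G − ½·(g_2)² = 4.5·10.1 − ½·4.5² = 35.325.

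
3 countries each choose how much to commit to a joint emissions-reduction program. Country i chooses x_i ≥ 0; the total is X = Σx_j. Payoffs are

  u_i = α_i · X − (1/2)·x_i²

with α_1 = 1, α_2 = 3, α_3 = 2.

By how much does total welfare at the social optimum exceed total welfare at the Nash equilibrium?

25

Country i's FOC: ∂u_i/∂x_i = α_i − x_i = 0, so x_i* = α_i.
NE contributions = (1, 3, 2); X = 6.
W^NE = (Σα)·X − ½Σα_i² = 6² − ½·14 = 29.
Planner sets x_i = Σα_j = 6 for every i, so X^SO = 3·6 = 18.
W^SO = (Σα)·X^SO − ½·3·(Σα)² = (3/2)·6² = 54.
Deadweight loss = W^SO − W^NE = 25.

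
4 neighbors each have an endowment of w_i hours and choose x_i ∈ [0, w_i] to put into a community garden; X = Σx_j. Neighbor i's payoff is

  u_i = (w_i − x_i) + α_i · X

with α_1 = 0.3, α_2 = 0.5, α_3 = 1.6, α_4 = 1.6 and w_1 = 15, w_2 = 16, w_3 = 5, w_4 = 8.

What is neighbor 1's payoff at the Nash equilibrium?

18.9

∂u_i/∂x_i = α_i − 1, so neighbor i contributes w_i if α_i > 1, else 0.
α_i > 1 for i ∈ {3, 4}; NE contributions (0, 0, 5, 8), X = 13.
u_1 = (15 − 0) + 0.3·13 = 18.9.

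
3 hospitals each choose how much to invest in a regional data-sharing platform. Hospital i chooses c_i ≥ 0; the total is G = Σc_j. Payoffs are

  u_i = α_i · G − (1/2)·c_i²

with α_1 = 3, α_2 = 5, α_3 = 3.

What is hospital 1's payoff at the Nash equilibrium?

28.5

Hospital i's FOC: ∂u_i/∂c_i = α_i − c_i = 0, so c_i* = α_i.
NE contributions = (3, 5, 3); G = 11.
u_1 = α_1·G − ½·(c_1)² = 3·11 − ½·3² = 28.5.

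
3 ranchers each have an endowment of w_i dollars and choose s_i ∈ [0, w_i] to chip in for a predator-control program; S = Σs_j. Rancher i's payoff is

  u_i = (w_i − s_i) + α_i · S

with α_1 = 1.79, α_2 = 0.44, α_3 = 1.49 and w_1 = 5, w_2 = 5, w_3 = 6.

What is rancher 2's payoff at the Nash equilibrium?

∂u_i/∂s_i = α_i − 1, so rancher i contributes w_i if α_i > 1, else 0.
α_i > 1 for i ∈ {1, 3}; NE contributions (5, 0, 6), S = 11.
u_2 = (5 − 0) + 0.44·11 = 9.84.

9.84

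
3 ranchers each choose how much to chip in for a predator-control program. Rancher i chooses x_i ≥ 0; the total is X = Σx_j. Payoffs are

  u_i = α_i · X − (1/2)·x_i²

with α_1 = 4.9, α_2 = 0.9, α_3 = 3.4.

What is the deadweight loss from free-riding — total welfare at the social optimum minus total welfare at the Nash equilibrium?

60.51

Rancher i's FOC: ∂u_i/∂x_i = α_i − x_i = 0, so x_i* = α_i.
NE contributions = (4.9, 0.9, 3.4); X = 9.2.
W^NE = (Σα)·X − ½Σα_i² = 9.2² − ½·36.38 = 66.45.
Planner sets x_i = Σα_j = 9.2 for every i, so X^SO = 3·9.2 = 27.6.
W^SO = (Σα)·X^SO − ½·3·(Σα)² = (3/2)·9.2² = 126.96.
Deadweight loss = W^SO − W^NE = 60.51.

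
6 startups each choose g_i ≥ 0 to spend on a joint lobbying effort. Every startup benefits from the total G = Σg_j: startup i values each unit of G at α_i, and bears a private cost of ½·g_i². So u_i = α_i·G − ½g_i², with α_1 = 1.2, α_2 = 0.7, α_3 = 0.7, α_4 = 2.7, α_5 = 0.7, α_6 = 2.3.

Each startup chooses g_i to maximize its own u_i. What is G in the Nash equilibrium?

Startup i's FOC: ∂u_i/∂g_i = α_i − g_i = 0, so g_i* = α_i.
NE contributions = (1.2, 0.7, 0.7, 2.7, 0.7, 2.3); G = 8.3.

8.3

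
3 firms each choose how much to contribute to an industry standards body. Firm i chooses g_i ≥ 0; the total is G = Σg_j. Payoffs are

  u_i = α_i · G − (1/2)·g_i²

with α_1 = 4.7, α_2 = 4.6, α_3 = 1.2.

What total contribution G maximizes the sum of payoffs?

Planner FOC: ∂(Σu_j)/∂g_i = (Σα_j) − g_i = 0, so g_i^SO = Σα_j = 10.5 for every i; G^SO = 31.5.

31.5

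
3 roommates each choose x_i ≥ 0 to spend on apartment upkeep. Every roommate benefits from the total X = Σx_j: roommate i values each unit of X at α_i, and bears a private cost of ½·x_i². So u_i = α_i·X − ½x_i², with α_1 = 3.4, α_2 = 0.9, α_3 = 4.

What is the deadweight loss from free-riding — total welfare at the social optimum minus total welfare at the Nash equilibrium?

Roommate i's FOC: ∂u_i/∂x_i = α_i − x_i = 0, so x_i* = α_i.
NE contributions = (3.4, 0.9, 4); X = 8.3.
W^NE = (Σα)·X − ½Σα_i² = 8.3² − ½·28.37 = 54.705.
Planner sets x_i = Σα_j = 8.3 for every i, so X^SO = 3·8.3 = 24.9.
W^SO = (Σα)·X^SO − ½·3·(Σα)² = (3/2)·8.3² = 103.335.
Deadweight loss = W^SO − W^NE = 48.63.

48.63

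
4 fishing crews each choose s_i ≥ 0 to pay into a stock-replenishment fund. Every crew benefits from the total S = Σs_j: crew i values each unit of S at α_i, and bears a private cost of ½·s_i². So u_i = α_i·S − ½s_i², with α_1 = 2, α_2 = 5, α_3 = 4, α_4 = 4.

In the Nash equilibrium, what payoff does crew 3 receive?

Crew i's FOC: ∂u_i/∂s_i = α_i − s_i = 0, so s_i* = α_i.
NE contributions = (2, 5, 4, 4); S = 15.
u_3 = α_3·S − ½·(s_3)² = 4·15 − ½·4² = 52.

52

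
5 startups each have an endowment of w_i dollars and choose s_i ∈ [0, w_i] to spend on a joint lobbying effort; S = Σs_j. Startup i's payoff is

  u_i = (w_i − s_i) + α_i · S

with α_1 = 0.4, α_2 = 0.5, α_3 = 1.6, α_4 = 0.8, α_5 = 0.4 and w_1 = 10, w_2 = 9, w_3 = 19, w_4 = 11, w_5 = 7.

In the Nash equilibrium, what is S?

∂u_i/∂s_i = α_i − 1, so startup i contributes w_i if α_i > 1, else 0.
α_i > 1 for i ∈ {3}; NE contributions (0, 0, 19, 0, 0), S = 19.

19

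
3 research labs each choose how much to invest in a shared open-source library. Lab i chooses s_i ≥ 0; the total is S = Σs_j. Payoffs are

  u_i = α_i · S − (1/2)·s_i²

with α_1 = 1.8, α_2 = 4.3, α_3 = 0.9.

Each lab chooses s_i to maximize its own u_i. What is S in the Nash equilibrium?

Lab i's FOC: ∂u_i/∂s_i = α_i − s_i = 0, so s_i* = α_i.
NE contributions = (1.8, 4.3, 0.9); S = 7.

7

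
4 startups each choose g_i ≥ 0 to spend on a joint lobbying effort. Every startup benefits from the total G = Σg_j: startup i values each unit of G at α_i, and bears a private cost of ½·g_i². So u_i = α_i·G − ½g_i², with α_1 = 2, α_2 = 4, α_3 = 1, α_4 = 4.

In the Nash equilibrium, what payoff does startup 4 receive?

36

Startup i's FOC: ∂u_i/∂g_i = α_i − g_i = 0, so g_i* = α_i.
NE contributions = (2, 4, 1, 4); G = 11.
u_4 = α_4·G − ½·(g_4)² = 4·11 − ½·4² = 36.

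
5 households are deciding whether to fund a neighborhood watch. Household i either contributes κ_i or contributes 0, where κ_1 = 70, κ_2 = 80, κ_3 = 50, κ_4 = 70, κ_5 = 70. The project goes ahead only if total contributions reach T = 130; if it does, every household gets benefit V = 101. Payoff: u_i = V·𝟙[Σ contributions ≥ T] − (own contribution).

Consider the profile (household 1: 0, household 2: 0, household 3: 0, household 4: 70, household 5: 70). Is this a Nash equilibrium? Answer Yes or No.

Yes

Total = 140 ≥ 130: provided.
Household 1 (pledges 0, payoff 101): pledging 70 → total 210, payoff 31. No gain.
Household 2 (pledges 0, payoff 101): pledging 80 → total 220, payoff 21. No gain.
Household 3 (pledges 0, payoff 101): pledging 50 → total 190, payoff 51. No gain.
Household 4 (pledges 70, payoff 31): dropping to 0 → total 70, payoff 0. No gain.
Household 5 (pledges 70, payoff 31): dropping to 0 → total 70, payoff 0. No gain.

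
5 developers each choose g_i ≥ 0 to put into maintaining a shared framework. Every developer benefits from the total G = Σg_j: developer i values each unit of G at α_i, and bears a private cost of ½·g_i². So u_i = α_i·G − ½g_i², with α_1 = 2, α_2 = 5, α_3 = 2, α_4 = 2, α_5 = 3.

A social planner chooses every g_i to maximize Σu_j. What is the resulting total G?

70

Planner FOC: ∂(Σu_j)/∂g_i = (Σα_j) − g_i = 0, so g_i^SO = Σα_j = 14 for every i; G^SO = 70.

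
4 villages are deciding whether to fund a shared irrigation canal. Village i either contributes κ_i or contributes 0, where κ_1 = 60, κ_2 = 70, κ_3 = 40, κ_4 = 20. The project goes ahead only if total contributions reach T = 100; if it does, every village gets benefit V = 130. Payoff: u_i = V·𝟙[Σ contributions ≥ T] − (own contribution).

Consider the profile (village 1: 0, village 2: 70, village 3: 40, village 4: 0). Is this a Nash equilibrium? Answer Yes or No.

Total = 110 ≥ 100: provided.
Village 1 (pledges 0, payoff 130): pledging 60 → total 170, payoff 70. No gain.
Village 2 (pledges 70, payoff 60): dropping to 0 → total 40, payoff 0. No gain.
Village 3 (pledges 40, payoff 90): dropping to 0 → total 70, payoff 0. No gain.
Village 4 (pledges 0, payoff 130): pledging 20 → total 130, payoff 110. No gain.

Yes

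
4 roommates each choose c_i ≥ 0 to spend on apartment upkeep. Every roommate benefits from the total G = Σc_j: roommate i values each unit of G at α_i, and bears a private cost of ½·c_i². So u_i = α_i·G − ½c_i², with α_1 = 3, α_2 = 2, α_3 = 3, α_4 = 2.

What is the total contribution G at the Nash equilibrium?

10

Roommate i's FOC: ∂u_i/∂c_i = α_i − c_i = 0, so c_i* = α_i.
NE contributions = (3, 2, 3, 2); G = 10.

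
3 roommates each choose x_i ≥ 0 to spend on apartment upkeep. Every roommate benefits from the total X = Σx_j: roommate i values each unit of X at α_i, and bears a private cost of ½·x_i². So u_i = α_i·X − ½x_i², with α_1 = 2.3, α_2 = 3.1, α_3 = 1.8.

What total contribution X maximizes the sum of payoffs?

Planner FOC: ∂(Σu_j)/∂x_i = (Σα_j) − x_i = 0, so x_i^SO = Σα_j = 7.2 for every i; X^SO = 21.6.

21.6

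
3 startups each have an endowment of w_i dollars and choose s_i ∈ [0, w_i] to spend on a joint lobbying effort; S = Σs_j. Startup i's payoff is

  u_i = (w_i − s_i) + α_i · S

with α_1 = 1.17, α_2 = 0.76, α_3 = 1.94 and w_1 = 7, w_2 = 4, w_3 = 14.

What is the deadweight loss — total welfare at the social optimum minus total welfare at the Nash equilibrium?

∂u_i/∂s_i = α_i − 1, so startup i contributes w_i if α_i > 1, else 0.
α_i > 1 for i ∈ {1, 3}; NE contributions (7, 0, 14), S = 21.
W^NE = Σw_i − S^NE + (Σα_i)·S^NE = 25 + 2.87·21 = 85.27.
Planner: ∂(Σu_j)/∂s_i = Σα_j − 1 = 2.87 > 0, so everyone contributes w_i; S^SO = 25, W^SO = 25 + 2.87·25 = 96.75.
Deadweight loss = 11.48.

11.48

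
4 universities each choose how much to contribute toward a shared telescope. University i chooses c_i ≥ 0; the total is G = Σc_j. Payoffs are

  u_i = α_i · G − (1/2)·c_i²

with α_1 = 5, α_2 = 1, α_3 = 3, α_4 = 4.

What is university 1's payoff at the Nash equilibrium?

University i's FOC: ∂u_i/∂c_i = α_i − c_i = 0, so c_i* = α_i.
NE contributions = (5, 1, 3, 4); G = 13.
u_1 = α_1·G − ½·(c_1)² = 5·13 − ½·5² = 52.5.

52.5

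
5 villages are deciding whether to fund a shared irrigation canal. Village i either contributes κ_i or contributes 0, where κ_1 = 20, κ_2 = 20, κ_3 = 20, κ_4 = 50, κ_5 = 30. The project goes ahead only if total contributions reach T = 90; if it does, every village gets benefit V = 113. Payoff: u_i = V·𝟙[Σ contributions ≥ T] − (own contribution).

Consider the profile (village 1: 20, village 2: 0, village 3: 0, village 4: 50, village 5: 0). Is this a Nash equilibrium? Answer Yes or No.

No

Total = 70 < 90: not provided.
Village 1 (pledges 20, payoff -20): dropping to 0 → total 50, payoff 0. Profitable deviation.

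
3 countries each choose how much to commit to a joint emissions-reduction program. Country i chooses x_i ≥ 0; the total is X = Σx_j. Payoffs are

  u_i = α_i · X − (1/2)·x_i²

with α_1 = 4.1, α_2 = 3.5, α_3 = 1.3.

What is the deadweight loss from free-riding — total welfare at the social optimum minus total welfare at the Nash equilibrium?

54.98

Country i's FOC: ∂u_i/∂x_i = α_i − x_i = 0, so x_i* = α_i.
NE contributions = (4.1, 3.5, 1.3); X = 8.9.
W^NE = (Σα)·X − ½Σα_i² = 8.9² − ½·30.75 = 63.835.
Planner sets x_i = Σα_j = 8.9 for every i, so X^SO = 3·8.9 = 26.7.
W^SO = (Σα)·X^SO − ½·3·(Σα)² = (3/2)·8.9² = 118.815.
Deadweight loss = W^SO − W^NE = 54.98.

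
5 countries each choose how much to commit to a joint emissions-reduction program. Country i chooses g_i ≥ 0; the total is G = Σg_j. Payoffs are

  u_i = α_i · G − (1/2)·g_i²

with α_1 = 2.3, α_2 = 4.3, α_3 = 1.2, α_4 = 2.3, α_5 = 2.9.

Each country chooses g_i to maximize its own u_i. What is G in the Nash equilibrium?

Country i's FOC: ∂u_i/∂g_i = α_i − g_i = 0, so g_i* = α_i.
NE contributions = (2.3, 4.3, 1.2, 2.3, 2.9); G = 13.

13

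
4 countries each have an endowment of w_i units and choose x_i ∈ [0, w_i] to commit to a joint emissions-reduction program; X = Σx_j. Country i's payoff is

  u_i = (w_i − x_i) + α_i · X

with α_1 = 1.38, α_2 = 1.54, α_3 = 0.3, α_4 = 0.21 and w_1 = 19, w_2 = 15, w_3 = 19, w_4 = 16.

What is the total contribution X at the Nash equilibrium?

∂u_i/∂x_i = α_i − 1, so country i contributes w_i if α_i > 1, else 0.
α_i > 1 for i ∈ {1, 2}; NE contributions (19, 15, 0, 0), X = 34.

34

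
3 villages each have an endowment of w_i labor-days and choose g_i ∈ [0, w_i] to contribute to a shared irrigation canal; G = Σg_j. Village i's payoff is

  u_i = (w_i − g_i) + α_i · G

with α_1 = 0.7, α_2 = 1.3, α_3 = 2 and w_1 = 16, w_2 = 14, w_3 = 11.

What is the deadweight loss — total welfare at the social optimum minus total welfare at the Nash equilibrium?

∂u_i/∂g_i = α_i − 1, so village i contributes w_i if α_i > 1, else 0.
α_i > 1 for i ∈ {2, 3}; NE contributions (0, 14, 11), G = 25.
W^NE = Σw_i − G^NE + (Σα_i)·G^NE = 41 + 3·25 = 116.
Planner: ∂(Σu_j)/∂g_i = Σα_j − 1 = 3 > 0, so everyone contributes w_i; G^SO = 41, W^SO = 41 + 3·41 = 164.
Deadweight loss = 48.

48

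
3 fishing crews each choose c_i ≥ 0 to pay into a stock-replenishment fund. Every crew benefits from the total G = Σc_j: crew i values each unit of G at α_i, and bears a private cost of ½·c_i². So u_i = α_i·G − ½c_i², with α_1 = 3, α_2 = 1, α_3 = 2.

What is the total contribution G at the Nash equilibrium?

6

Crew i's FOC: ∂u_i/∂c_i = α_i − c_i = 0, so c_i* = α_i.
NE contributions = (3, 1, 2); G = 6.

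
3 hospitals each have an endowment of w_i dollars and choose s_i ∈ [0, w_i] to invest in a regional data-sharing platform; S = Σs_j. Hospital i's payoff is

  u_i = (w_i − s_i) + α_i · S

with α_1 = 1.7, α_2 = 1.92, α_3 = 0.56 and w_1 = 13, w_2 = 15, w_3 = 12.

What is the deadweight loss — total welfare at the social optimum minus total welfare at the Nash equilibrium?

∂u_i/∂s_i = α_i − 1, so hospital i contributes w_i if α_i > 1, else 0.
α_i > 1 for i ∈ {1, 2}; NE contributions (13, 15, 0), S = 28.
W^NE = Σw_i − S^NE + (Σα_i)·S^NE = 40 + 3.18·28 = 129.04.
Planner: ∂(Σu_j)/∂s_i = Σα_j − 1 = 3.18 > 0, so everyone contributes w_i; S^SO = 40, W^SO = 40 + 3.18·40 = 167.2.
Deadweight loss = 38.16.

38.16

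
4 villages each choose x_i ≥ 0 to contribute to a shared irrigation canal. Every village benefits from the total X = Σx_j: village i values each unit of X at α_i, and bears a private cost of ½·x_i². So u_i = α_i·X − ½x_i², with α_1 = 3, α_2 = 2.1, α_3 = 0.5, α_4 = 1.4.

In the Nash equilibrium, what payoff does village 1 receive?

16.5

Village i's FOC: ∂u_i/∂x_i = α_i − x_i = 0, so x_i* = α_i.
NE contributions = (3, 2.1, 0.5, 1.4); X = 7.
u_1 = α_1·X − ½·(x_1)² = 3·7 − ½·3² = 16.5.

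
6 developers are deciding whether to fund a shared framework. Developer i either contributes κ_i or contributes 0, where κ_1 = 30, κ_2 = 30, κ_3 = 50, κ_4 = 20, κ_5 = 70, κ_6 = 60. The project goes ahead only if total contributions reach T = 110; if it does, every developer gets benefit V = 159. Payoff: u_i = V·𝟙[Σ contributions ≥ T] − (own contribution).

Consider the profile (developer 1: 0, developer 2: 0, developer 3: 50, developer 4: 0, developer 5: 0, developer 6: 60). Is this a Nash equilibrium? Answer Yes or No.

Yes

Total = 110 ≥ 110: provided.
Developer 1 (pledges 0, payoff 159): pledging 30 → total 140, payoff 129. No gain.
Developer 2 (pledges 0, payoff 159): pledging 30 → total 140, payoff 129. No gain.
Developer 3 (pledges 50, payoff 109): dropping to 0 → total 60, payoff 0. No gain.
Developer 4 (pledges 0, payoff 159): pledging 20 → total 130, payoff 139. No gain.
Developer 5 (pledges 0, payoff 159): pledging 70 → total 180, payoff 89. No gain.
Developer 6 (pledges 60, payoff 99): dropping to 0 → total 50, payoff 0. No gain.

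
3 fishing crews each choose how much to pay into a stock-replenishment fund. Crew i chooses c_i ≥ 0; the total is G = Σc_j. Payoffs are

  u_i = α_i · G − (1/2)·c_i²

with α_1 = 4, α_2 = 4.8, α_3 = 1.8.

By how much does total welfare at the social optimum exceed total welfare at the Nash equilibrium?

77.32

Crew i's FOC: ∂u_i/∂c_i = α_i − c_i = 0, so c_i* = α_i.
NE contributions = (4, 4.8, 1.8); G = 10.6.
W^NE = (Σα)·G − ½Σα_i² = 10.6² − ½·42.28 = 91.22.
Planner sets c_i = Σα_j = 10.6 for every i, so G^SO = 3·10.6 = 31.8.
W^SO = (Σα)·G^SO − ½·3·(Σα)² = (3/2)·10.6² = 168.54.
Deadweight loss = W^SO − W^NE = 77.32.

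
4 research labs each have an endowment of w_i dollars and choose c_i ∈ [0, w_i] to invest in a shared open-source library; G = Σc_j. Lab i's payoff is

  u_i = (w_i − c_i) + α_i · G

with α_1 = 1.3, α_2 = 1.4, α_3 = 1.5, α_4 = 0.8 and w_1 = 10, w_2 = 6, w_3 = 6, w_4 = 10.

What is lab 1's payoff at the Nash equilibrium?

∂u_i/∂c_i = α_i − 1, so lab i contributes w_i if α_i > 1, else 0.
α_i > 1 for i ∈ {1, 2, 3}; NE contributions (10, 6, 6, 0), G = 22.
u_1 = (10 − 10) + 1.3·22 = 28.6.

28.6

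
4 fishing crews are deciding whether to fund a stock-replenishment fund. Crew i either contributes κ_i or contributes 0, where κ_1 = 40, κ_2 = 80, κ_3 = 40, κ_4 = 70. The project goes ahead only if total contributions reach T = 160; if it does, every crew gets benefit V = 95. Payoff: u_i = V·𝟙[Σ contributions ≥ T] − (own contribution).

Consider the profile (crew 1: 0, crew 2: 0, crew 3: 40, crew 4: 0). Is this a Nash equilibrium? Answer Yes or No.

No

Total = 40 < 160: not provided.
Crew 1 (pledges 0, payoff 0): pledging 40 → total 80, payoff -40. No gain.
Crew 2 (pledges 0, payoff 0): pledging 80 → total 120, payoff -80. No gain.
Crew 3 (pledges 40, payoff -40): dropping to 0 → total 0, payoff 0. Profitable deviation.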